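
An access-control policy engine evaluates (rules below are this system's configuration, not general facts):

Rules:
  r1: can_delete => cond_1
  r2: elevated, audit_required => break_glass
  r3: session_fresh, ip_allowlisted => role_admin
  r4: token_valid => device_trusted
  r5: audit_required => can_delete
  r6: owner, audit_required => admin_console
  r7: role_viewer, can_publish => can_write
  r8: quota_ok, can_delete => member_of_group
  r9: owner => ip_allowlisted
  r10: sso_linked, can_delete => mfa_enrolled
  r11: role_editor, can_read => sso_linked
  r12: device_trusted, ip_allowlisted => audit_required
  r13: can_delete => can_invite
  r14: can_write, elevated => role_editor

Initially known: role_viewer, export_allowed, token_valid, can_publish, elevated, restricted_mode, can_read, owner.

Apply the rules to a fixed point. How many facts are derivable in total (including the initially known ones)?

Round 1 fires r4, r7, r9, giving device_trusted, can_write, ip_allowlisted.
Round 2 fires r12, r14, giving audit_required, role_editor.
Round 3 fires r2, r5, r6, r11, giving break_glass, can_delete, admin_console, sso_linked.
Round 4 fires r1, r10, r13, giving cond_1, mfa_enrolled, can_invite.
Closure: {admin_console, audit_required, break_glass, can_delete, can_invite, can_publish, can_read, can_write, cond_1, device_trusted, elevated, export_allowed, ip_allowlisted, mfa_enrolled, owner, restricted_mode, role_editor, role_viewer, sso_linked, token_valid} — 20 facts.

20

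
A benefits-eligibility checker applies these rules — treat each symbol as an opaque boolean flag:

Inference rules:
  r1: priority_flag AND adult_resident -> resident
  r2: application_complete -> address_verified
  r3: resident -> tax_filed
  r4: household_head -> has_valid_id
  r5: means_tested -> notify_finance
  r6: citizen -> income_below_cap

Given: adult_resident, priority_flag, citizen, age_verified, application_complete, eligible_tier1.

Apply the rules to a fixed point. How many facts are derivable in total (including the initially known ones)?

10

Round 1 — r1, r2, r6, derive resident, address_verified, income_below_cap.
Round 2 — r3, derive tax_filed.
Closure: {address_verified, adult_resident, age_verified, application_complete, citizen, eligible_tier1, income_below_cap, priority_flag, resident, tax_filed} — 10 facts.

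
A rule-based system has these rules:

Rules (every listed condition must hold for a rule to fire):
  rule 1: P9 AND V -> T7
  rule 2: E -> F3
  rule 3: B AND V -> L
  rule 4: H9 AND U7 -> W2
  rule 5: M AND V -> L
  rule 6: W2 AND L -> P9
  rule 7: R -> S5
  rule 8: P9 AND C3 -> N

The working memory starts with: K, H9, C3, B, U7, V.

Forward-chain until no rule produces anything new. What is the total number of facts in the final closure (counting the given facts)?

11

Round 1: rule 3 [B AND V -> L]; rule 4 [H9 AND U7 -> W2]. New: L, W2.
Round 2: rule 6 [W2 AND L -> P9]. New: P9.
Round 3: rule 1 [P9 AND V -> T7]; rule 8 [P9 AND C3 -> N]. New: T7, N.
Closure: {B, C3, H9, K, L, N, P9, T7, U7, V, W2} — 11 facts.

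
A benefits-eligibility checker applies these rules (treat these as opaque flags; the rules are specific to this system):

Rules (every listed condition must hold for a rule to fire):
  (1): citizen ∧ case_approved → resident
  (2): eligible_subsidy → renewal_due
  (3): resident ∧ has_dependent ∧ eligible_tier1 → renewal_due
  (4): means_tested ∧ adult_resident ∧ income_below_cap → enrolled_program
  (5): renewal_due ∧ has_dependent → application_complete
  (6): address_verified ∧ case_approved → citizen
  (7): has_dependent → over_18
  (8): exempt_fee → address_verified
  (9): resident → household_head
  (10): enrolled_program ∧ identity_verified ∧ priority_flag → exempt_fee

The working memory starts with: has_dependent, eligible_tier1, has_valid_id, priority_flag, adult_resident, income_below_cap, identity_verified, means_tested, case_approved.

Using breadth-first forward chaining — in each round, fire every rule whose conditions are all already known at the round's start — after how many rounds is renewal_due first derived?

6

Round 1: (4) [means_tested ∧ adult_resident ∧ income_below_cap → enrolled_program]; (7) [has_dependent → over_18]. Adds enrolled_program, over_18.
Round 2: (10) [enrolled_program ∧ identity_verified ∧ priority_flag → exempt_fee]. Adds exempt_fee.
Round 3: (8) [exempt_fee → address_verified]. Adds address_verified.
Round 4: (6) [address_verified ∧ case_approved → citizen]. Adds citizen.
Round 5: (1) [citizen ∧ case_approved → resident]. Adds resident.
Round 6: (3) [resident ∧ has_dependent ∧ eligible_tier1 → renewal_due]; (9) [resident → household_head]. Adds renewal_due, household_head.
renewal_due first appears in round 6.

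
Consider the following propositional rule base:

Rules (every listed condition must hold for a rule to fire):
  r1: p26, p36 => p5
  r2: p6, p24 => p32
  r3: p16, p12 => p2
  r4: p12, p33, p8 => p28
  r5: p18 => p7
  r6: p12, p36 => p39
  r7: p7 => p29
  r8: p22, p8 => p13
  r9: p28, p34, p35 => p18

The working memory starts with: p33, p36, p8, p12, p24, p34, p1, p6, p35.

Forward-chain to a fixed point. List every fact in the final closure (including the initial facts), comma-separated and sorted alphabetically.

Round 1 fires r2, r4, r6, giving p32, p28, p39.
Round 2 fires r9, giving p18.
Round 3 fires r5, giving p7.
Round 4 fires r7, giving p29.

p1, p12, p18, p24, p28, p29, p32, p33, p34, p35, p36, p39, p6, p7, p8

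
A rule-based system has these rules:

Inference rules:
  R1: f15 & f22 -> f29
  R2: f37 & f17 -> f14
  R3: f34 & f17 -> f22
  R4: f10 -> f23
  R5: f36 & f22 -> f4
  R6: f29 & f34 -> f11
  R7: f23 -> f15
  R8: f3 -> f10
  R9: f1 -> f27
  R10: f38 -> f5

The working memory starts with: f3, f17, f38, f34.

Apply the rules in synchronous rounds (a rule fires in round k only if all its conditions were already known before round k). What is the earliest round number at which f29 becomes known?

Round 1: R3 [f34 & f17 -> f22]; R8 [f3 -> f10]; R10 [f38 -> f5]. Adds f22, f10, f5.
Round 2: R4 [f10 -> f23]. Adds f23.
Round 3: R7 [f23 -> f15]. Adds f15.
Round 4: R1 [f15 & f22 -> f29]. Adds f29.
f29 first appears in round 4.

4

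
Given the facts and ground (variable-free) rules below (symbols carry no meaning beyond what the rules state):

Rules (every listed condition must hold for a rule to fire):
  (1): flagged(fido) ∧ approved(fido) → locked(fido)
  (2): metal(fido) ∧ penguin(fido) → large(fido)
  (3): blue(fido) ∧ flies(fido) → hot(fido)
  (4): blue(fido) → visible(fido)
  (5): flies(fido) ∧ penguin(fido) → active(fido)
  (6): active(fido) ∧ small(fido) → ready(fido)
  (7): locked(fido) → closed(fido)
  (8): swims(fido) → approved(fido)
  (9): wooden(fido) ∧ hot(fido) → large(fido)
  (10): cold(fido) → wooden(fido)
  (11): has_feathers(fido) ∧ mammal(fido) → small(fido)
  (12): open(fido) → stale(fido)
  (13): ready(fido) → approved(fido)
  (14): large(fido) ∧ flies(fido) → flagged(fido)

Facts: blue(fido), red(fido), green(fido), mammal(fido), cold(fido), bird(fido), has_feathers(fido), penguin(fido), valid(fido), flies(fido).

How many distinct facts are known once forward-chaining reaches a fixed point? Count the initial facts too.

21

Round 1: (3) [blue(fido) ∧ flies(fido) → hot(fido)]; (4) [blue(fido) → visible(fido)]; (5) [flies(fido) ∧ penguin(fido) → active(fido)]; (10) [cold(fido) → wooden(fido)]; (11) [has_feathers(fido) ∧ mammal(fido) → small(fido)]. New: hot(fido), visible(fido), active(fido), wooden(fido), small(fido).
Round 2: (6) [active(fido) ∧ small(fido) → ready(fido)]; (9) [wooden(fido) ∧ hot(fido) → large(fido)]. New: ready(fido), large(fido).
Round 3: (13) [ready(fido) → approved(fido)]; (14) [large(fido) ∧ flies(fido) → flagged(fido)]. New: approved(fido), flagged(fido).
Round 4: (1) [flagged(fido) ∧ approved(fido) → locked(fido)]. New: locked(fido).
Round 5: (7) [locked(fido) → closed(fido)]. New: closed(fido).
Closure: {active(fido), approved(fido), bird(fido), blue(fido), closed(fido), cold(fido), flagged(fido), flies(fido), green(fido), has_feathers(fido), hot(fido), large(fido), locked(fido), mammal(fido), penguin(fido), ready(fido), red(fido), small(fido), valid(fido), visible(fido), wooden(fido)} — 21 facts.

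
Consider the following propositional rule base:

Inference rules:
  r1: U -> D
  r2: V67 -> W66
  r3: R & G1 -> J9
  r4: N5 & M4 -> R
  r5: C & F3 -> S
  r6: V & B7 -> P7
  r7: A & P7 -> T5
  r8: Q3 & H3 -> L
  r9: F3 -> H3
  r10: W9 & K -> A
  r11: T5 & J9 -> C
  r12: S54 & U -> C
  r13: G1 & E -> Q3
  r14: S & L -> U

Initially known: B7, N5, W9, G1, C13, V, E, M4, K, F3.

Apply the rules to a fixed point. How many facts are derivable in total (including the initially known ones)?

22

Round 1: r4 [N5 & M4 -> R]; r6 [V & B7 -> P7]; r9 [F3 -> H3]; r10 [W9 & K -> A]; r13 [G1 & E -> Q3]. New: R, P7, H3, A, Q3.
Round 2: r3 [R & G1 -> J9]; r7 [A & P7 -> T5]; r8 [Q3 & H3 -> L]. New: J9, T5, L.
Round 3: r11 [T5 & J9 -> C]. New: C.
Round 4: r5 [C & F3 -> S]. New: S.
Round 5: r14 [S & L -> U]. New: U.
Round 6: r1 [U -> D]. New: D.
Closure: {A, B7, C, C13, D, E, F3, G1, H3, J9, K, L, M4, N5, P7, Q3, R, S, T5, U, V, W9} — 22 facts.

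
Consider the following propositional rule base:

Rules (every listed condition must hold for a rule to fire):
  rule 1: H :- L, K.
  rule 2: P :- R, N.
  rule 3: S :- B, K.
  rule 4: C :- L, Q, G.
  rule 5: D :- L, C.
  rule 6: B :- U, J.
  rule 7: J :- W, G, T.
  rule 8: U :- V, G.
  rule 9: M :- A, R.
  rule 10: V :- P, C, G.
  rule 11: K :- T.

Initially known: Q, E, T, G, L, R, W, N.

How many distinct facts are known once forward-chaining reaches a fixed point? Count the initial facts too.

18

[1] rule 2 [P :- R, N.]; rule 4 [C :- L, Q, G.]; rule 7 [J :- W, G, T.]; rule 11 [K :- T.]. ⇒ new: P, C, J, K.
[2] rule 1 [H :- L, K.]; rule 5 [D :- L, C.]; rule 10 [V :- P, C, G.]. ⇒ new: H, D, V.
[3] rule 8 [U :- V, G.]. ⇒ new: U.
[4] rule 6 [B :- U, J.]. ⇒ new: B.
[5] rule 3 [S :- B, K.]. ⇒ new: S.
Closure: {B, C, D, E, G, H, J, K, L, N, P, Q, R, S, T, U, V, W} — 18 facts.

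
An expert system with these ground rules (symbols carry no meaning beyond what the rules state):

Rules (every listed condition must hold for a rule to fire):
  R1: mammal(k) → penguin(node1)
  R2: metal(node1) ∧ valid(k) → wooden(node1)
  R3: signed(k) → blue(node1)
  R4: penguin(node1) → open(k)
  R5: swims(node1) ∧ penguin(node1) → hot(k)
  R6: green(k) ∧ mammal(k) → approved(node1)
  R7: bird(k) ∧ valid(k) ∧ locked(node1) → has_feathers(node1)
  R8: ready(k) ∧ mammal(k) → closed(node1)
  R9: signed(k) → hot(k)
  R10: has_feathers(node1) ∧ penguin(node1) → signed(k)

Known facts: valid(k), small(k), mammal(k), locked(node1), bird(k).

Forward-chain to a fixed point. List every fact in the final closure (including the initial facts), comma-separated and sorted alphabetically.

Round 1 fires R1, R7, giving penguin(node1), has_feathers(node1).
Round 2 fires R4, R10, giving open(k), signed(k).
Round 3 fires R3, R9, giving blue(node1), hot(k).

bird(k), blue(node1), has_feathers(node1), hot(k), locked(node1), mammal(k), open(k), penguin(node1), signed(k), small(k), valid(k)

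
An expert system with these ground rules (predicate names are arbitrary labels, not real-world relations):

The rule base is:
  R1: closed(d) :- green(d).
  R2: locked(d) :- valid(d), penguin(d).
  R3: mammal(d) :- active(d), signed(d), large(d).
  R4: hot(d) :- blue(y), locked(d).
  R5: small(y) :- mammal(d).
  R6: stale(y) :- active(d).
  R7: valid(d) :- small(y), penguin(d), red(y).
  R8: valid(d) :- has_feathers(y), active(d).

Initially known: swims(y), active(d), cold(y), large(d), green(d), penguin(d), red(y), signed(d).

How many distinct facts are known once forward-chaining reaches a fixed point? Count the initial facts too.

14

[1] R1 [closed(d) :- green(d).]; R3 [mammal(d) :- active(d), signed(d), large(d).]; R6 [stale(y) :- active(d).]. ⇒ new: closed(d), mammal(d), stale(y).
[2] R5 [small(y) :- mammal(d).]. ⇒ new: small(y).
[3] R7 [valid(d) :- small(y), penguin(d), red(y).]. ⇒ new: valid(d).
[4] R2 [locked(d) :- valid(d), penguin(d).]. ⇒ new: locked(d).
Closure: {active(d), closed(d), cold(y), green(d), large(d), locked(d), mammal(d), penguin(d), red(y), signed(d), small(y), stale(y), swims(y), valid(d)} — 14 facts.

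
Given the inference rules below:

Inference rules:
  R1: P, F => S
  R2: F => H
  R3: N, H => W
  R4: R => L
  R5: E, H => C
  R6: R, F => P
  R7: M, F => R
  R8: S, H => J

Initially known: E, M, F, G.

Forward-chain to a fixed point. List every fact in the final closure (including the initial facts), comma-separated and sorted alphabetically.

Round 1 fires R2, R7, giving H, R.
Round 2 fires R4, R5, R6, giving L, C, P.
Round 3 fires R1, giving S.
Round 4 fires R8, giving J.

C, E, F, G, H, J, L, M, P, R, S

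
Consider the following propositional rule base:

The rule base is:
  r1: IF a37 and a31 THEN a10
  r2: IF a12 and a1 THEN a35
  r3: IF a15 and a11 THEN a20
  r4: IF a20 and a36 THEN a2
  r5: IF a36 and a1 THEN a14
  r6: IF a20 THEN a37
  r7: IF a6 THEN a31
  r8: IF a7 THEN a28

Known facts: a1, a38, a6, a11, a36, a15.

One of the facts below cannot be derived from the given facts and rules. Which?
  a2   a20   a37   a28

Round 1: r3 [IF a15 and a11 THEN a20]; r5 [IF a36 and a1 THEN a14]; r7 [IF a6 THEN a31]. New: a20, a14, a31.
Round 2: r4 [IF a20 and a36 THEN a2]; r6 [IF a20 THEN a37]. New: a2, a37.
Round 3: r1 [IF a37 and a31 THEN a10]. New: a10.
Derived: a2 (round 2), a20 (round 1), a37 (round 2). a28 never appears in any round.

a28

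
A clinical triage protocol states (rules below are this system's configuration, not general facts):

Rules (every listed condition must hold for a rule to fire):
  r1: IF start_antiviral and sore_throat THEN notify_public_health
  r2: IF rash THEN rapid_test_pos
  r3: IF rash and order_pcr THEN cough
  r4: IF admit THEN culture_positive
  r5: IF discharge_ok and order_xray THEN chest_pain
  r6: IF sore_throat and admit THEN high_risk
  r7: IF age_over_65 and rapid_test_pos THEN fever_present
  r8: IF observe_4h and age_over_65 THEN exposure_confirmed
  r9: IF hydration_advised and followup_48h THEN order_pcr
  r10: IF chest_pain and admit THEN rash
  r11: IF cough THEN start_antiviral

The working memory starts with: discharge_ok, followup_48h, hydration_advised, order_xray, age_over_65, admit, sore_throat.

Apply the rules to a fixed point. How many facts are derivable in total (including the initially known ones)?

Round 1: r4 [IF admit THEN culture_positive]; r5 [IF discharge_ok and order_xray THEN chest_pain]; r6 [IF sore_throat and admit THEN high_risk]; r9 [IF hydration_advised and followup_48h THEN order_pcr]. New: culture_positive, chest_pain, high_risk, order_pcr.
Round 2: r10 [IF chest_pain and admit THEN rash]. New: rash.
Round 3: r2 [IF rash THEN rapid_test_pos]; r3 [IF rash and order_pcr THEN cough]. New: rapid_test_pos, cough.
Round 4: r7 [IF age_over_65 and rapid_test_pos THEN fever_present]; r11 [IF cough THEN start_antiviral]. New: fever_present, start_antiviral.
Round 5: r1 [IF start_antiviral and sore_throat THEN notify_public_health]. New: notify_public_health.
Closure: {admit, age_over_65, chest_pain, cough, culture_positive, discharge_ok, fever_present, followup_48h, high_risk, hydration_advised, notify_public_health, order_pcr, order_xray, rapid_test_pos, rash, sore_throat, start_antiviral} — 17 facts.

17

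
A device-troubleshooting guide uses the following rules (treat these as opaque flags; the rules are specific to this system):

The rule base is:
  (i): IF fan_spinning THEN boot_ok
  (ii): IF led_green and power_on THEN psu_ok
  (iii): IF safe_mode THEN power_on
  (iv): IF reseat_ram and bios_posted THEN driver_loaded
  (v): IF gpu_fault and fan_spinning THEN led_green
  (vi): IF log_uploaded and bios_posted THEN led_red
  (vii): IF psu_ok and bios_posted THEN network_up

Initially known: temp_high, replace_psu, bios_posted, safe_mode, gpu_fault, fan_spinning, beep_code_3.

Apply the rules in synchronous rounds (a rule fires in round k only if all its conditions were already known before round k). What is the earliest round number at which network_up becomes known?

3

Round 1 — (i), (iii), (v), derive boot_ok, power_on, led_green.
Round 2 — (ii), derive psu_ok.
Round 3 — (vii), derive network_up.
network_up first appears in round 3.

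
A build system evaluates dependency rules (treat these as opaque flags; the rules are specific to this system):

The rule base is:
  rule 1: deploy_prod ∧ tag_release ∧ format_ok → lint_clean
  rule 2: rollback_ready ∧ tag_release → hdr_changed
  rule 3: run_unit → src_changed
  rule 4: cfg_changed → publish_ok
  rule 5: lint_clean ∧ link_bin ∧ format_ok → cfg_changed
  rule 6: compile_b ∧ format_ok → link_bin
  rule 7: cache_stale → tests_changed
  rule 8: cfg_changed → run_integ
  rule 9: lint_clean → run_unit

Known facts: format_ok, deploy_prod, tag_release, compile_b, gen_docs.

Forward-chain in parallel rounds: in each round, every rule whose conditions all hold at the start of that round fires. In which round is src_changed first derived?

3

Round 1 fires rule 1, rule 6, giving lint_clean, link_bin.
Round 2 fires rule 5, rule 9, giving cfg_changed, run_unit.
Round 3 fires rule 3, rule 4, rule 8, giving src_changed, publish_ok, run_integ.
src_changed first appears in round 3.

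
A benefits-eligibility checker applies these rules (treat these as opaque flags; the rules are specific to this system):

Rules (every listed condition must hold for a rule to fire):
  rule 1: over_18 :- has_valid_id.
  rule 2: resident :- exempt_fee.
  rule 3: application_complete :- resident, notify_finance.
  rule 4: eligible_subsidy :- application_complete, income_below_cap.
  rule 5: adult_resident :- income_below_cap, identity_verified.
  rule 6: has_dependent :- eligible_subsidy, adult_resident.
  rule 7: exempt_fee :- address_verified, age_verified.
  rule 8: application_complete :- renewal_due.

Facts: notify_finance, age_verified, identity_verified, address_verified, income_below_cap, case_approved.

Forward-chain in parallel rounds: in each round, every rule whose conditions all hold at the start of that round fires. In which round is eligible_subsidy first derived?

[1] rule 5 [adult_resident :- income_below_cap, identity_verified.]; rule 7 [exempt_fee :- address_verified, age_verified.]. ⇒ new: adult_resident, exempt_fee.
[2] rule 2 [resident :- exempt_fee.]. ⇒ new: resident.
[3] rule 3 [application_complete :- resident, notify_finance.]. ⇒ new: application_complete.
[4] rule 4 [eligible_subsidy :- application_complete, income_below_cap.]. ⇒ new: eligible_subsidy.
eligible_subsidy first appears in round 4.

4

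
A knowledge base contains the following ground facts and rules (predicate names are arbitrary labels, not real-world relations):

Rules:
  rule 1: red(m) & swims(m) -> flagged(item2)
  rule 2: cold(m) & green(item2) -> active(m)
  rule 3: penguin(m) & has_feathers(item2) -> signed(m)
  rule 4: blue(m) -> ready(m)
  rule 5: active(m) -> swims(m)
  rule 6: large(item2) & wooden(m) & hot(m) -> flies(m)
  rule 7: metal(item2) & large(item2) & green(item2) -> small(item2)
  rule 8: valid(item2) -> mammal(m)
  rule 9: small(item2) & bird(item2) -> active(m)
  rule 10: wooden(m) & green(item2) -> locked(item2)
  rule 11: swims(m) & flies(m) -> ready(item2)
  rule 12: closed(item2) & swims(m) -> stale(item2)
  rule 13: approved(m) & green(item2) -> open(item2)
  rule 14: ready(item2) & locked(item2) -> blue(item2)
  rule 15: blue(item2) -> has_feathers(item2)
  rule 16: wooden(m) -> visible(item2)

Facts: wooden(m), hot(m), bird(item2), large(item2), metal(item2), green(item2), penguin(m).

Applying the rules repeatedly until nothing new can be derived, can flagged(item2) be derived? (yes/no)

no

Round 1 — rule 6, rule 7, rule 10, rule 16, derive flies(m), small(item2), locked(item2), visible(item2).
Round 2 — rule 9, derive active(m).
Round 3 — rule 5, derive swims(m).
Round 4 — rule 11, derive ready(item2).
Round 5 — rule 14, derive blue(item2).
Round 6 — rule 15, derive has_feathers(item2).
Round 7 — rule 3, derive signed(m).
Fixed point reached. flagged(item2) is concluded only by rule 1; rule 1 needs red(m) (never derived).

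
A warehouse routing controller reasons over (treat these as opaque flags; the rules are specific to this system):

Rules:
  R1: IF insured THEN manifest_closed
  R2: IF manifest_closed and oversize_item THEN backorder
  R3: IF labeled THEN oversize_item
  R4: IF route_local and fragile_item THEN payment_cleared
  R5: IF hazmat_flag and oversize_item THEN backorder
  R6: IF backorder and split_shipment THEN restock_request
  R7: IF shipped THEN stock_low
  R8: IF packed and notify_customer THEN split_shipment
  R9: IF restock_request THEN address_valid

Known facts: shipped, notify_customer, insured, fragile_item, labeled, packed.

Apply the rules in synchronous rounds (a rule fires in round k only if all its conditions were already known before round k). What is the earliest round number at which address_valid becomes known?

Round 1: R1 [IF insured THEN manifest_closed]; R3 [IF labeled THEN oversize_item]; R7 [IF shipped THEN stock_low]; R8 [IF packed and notify_customer THEN split_shipment]. New: manifest_closed, oversize_item, stock_low, split_shipment.
Round 2: R2 [IF manifest_closed and oversize_item THEN backorder]. New: backorder.
Round 3: R6 [IF backorder and split_shipment THEN restock_request]. New: restock_request.
Round 4: R9 [IF restock_request THEN address_valid]. New: address_valid.
address_valid first appears in round 4.

4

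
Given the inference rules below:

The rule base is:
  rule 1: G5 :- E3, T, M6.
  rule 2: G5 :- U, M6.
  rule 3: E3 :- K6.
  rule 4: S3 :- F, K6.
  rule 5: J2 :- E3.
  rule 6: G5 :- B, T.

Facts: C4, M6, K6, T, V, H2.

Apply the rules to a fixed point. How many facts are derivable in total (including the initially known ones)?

Round 1 fires rule 3, giving E3.
Round 2 fires rule 1, rule 5, giving G5, J2.
Closure: {C4, E3, G5, H2, J2, K6, M6, T, V} — 9 facts.

9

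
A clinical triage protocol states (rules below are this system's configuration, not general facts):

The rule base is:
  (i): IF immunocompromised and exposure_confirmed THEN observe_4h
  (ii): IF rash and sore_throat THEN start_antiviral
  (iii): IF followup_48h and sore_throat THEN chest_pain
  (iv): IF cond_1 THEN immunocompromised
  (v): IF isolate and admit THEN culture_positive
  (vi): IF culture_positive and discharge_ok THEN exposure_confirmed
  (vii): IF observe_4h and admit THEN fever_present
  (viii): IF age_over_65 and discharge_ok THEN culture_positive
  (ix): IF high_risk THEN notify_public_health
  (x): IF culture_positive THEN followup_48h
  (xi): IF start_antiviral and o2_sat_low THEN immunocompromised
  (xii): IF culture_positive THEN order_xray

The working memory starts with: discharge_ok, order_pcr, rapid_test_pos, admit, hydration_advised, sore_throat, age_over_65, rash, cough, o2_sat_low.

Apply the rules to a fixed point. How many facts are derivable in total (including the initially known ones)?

19

Round 1: (ii) [IF rash and sore_throat THEN start_antiviral]; (viii) [IF age_over_65 and discharge_ok THEN culture_positive]. New: start_antiviral, culture_positive.
Round 2: (vi) [IF culture_positive and discharge_ok THEN exposure_confirmed]; (x) [IF culture_positive THEN followup_48h]; (xi) [IF start_antiviral and o2_sat_low THEN immunocompromised]; (xii) [IF culture_positive THEN order_xray]. New: exposure_confirmed, followup_48h, immunocompromised, order_xray.
Round 3: (i) [IF immunocompromised and exposure_confirmed THEN observe_4h]; (iii) [IF followup_48h and sore_throat THEN chest_pain]. New: observe_4h, chest_pain.
Round 4: (vii) [IF observe_4h and admit THEN fever_present]. New: fever_present.
Closure: {admit, age_over_65, chest_pain, cough, culture_positive, discharge_ok, exposure_confirmed, fever_present, followup_48h, hydration_advised, immunocompromised, o2_sat_low, observe_4h, order_pcr, order_xray, rapid_test_pos, rash, sore_throat, start_antiviral} — 19 facts.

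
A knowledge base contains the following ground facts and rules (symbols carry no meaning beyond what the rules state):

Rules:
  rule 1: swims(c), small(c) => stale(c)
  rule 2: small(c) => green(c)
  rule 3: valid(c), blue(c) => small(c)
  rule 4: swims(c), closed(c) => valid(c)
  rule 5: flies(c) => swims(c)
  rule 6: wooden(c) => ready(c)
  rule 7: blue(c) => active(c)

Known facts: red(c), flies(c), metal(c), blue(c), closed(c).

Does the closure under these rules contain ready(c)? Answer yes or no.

[1] rule 5 [flies(c) => swims(c)]; rule 7 [blue(c) => active(c)]. ⇒ new: swims(c), active(c).
[2] rule 4 [swims(c), closed(c) => valid(c)]. ⇒ new: valid(c).
[3] rule 3 [valid(c), blue(c) => small(c)]. ⇒ new: small(c).
[4] rule 1 [swims(c), small(c) => stale(c)]; rule 2 [small(c) => green(c)]. ⇒ new: stale(c), green(c).
Fixed point reached. ready(c) is concluded only by rule 6; rule 6 needs wooden(c) (never derived).

no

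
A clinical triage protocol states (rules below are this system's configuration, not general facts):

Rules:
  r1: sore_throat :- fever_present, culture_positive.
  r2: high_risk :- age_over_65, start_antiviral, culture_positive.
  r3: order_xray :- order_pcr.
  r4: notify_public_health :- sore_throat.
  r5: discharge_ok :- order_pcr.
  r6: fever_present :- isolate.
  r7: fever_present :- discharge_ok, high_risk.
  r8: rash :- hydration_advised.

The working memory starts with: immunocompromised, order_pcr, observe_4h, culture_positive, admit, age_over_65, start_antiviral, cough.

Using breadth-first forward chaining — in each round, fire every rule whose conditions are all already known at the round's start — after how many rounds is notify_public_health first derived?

Round 1: r2 [high_risk :- age_over_65, start_antiviral, culture_positive.]; r3 [order_xray :- order_pcr.]; r5 [discharge_ok :- order_pcr.]. Adds high_risk, order_xray, discharge_ok.
Round 2: r7 [fever_present :- discharge_ok, high_risk.]. Adds fever_present.
Round 3: r1 [sore_throat :- fever_present, culture_positive.]. Adds sore_throat.
Round 4: r4 [notify_public_health :- sore_throat.]. Adds notify_public_health.
notify_public_health first appears in round 4.

4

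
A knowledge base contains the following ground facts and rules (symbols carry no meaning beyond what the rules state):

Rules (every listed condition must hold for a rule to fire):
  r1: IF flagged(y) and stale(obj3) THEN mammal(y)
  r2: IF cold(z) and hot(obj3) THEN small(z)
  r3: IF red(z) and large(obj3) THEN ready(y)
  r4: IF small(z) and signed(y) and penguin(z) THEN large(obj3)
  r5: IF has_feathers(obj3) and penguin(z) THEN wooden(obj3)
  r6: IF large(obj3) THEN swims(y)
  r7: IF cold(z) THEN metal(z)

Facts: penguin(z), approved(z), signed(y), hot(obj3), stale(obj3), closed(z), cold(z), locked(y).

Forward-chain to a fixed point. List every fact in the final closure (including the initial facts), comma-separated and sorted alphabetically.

Round 1 fires r2, r7, giving small(z), metal(z).
Round 2 fires r4, giving large(obj3).
Round 3 fires r6, giving swims(y).

approved(z), closed(z), cold(z), hot(obj3), large(obj3), locked(y), metal(z), penguin(z), signed(y), small(z), stale(obj3), swims(y)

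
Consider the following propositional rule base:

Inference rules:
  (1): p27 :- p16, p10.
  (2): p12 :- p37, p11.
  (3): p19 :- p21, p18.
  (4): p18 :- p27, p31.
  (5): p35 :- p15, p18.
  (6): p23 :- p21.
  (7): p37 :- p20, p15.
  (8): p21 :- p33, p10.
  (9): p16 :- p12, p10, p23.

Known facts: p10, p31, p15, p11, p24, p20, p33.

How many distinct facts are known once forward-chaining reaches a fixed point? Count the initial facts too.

16

Round 1: (7) [p37 :- p20, p15.]; (8) [p21 :- p33, p10.]. New: p37, p21.
Round 2: (2) [p12 :- p37, p11.]; (6) [p23 :- p21.]. New: p12, p23.
Round 3: (9) [p16 :- p12, p10, p23.]. New: p16.
Round 4: (1) [p27 :- p16, p10.]. New: p27.
Round 5: (4) [p18 :- p27, p31.]. New: p18.
Round 6: (3) [p19 :- p21, p18.]; (5) [p35 :- p15, p18.]. New: p19, p35.
Closure: {p10, p11, p12, p15, p16, p18, p19, p20, p21, p23, p24, p27, p31, p33, p35, p37} — 16 facts.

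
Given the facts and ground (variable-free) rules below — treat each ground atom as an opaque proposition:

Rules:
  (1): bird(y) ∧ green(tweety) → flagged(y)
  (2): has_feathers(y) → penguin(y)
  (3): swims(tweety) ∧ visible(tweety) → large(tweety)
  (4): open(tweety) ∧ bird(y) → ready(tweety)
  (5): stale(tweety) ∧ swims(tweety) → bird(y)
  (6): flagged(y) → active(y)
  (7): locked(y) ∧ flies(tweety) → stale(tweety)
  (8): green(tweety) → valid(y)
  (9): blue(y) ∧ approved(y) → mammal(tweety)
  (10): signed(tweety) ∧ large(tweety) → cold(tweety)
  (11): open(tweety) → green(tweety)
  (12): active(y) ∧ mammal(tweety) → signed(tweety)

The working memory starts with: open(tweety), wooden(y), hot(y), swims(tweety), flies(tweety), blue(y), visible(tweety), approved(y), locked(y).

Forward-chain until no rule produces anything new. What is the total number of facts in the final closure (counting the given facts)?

20

[1] (3) [swims(tweety) ∧ visible(tweety) → large(tweety)]; (7) [locked(y) ∧ flies(tweety) → stale(tweety)]; (9) [blue(y) ∧ approved(y) → mammal(tweety)]; (11) [open(tweety) → green(tweety)]. ⇒ new: large(tweety), stale(tweety), mammal(tweety), green(tweety).
[2] (5) [stale(tweety) ∧ swims(tweety) → bird(y)]; (8) [green(tweety) → valid(y)]. ⇒ new: bird(y), valid(y).
[3] (1) [bird(y) ∧ green(tweety) → flagged(y)]; (4) [open(tweety) ∧ bird(y) → ready(tweety)]. ⇒ new: flagged(y), ready(tweety).
[4] (6) [flagged(y) → active(y)]. ⇒ new: active(y).
[5] (12) [active(y) ∧ mammal(tweety) → signed(tweety)]. ⇒ new: signed(tweety).
[6] (10) [signed(tweety) ∧ large(tweety) → cold(tweety)]. ⇒ new: cold(tweety).
Closure: {active(y), approved(y), bird(y), blue(y), cold(tweety), flagged(y), flies(tweety), green(tweety), hot(y), large(tweety), locked(y), mammal(tweety), open(tweety), ready(tweety), signed(tweety), stale(tweety), swims(tweety), valid(y), visible(tweety), wooden(y)} — 20 facts.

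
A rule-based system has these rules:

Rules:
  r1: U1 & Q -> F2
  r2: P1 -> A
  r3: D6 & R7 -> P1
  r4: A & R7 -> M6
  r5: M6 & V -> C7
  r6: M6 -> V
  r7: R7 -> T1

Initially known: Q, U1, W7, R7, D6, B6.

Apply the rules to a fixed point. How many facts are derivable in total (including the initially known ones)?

13

Round 1 — r1, r3, r7, derive F2, P1, T1.
Round 2 — r2, derive A.
Round 3 — r4, derive M6.
Round 4 — r6, derive V.
Round 5 — r5, derive C7.
Closure: {A, B6, C7, D6, F2, M6, P1, Q, R7, T1, U1, V, W7} — 13 facts.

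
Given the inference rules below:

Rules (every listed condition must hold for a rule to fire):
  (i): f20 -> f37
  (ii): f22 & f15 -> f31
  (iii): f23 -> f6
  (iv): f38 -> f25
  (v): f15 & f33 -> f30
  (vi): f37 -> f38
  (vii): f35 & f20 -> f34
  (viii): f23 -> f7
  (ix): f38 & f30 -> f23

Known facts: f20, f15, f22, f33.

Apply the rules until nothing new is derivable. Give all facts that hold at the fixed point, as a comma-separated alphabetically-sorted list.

Round 1 — (i), (ii), (v), derive f37, f31, f30.
Round 2 — (vi), derive f38.
Round 3 — (iv), (ix), derive f25, f23.
Round 4 — (iii), (viii), derive f6, f7.

f15, f20, f22, f23, f25, f30, f31, f33, f37, f38, f6, f7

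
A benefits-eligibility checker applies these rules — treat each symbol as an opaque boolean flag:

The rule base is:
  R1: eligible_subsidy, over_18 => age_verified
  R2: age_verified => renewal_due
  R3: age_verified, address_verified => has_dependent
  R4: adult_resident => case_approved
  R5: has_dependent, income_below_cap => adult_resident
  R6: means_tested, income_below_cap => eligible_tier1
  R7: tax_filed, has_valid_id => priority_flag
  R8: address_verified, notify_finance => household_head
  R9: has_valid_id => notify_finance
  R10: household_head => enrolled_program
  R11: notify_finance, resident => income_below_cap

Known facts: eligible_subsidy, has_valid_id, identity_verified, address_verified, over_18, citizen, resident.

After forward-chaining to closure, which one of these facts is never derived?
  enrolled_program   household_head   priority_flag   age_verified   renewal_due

priority_flag

Round 1 fires R1, R9, giving age_verified, notify_finance.
Round 2 fires R2, R3, R8, R11, giving renewal_due, has_dependent, household_head, income_below_cap.
Round 3 fires R5, R10, giving adult_resident, enrolled_program.
Round 4 fires R4, giving case_approved.
Derived: age_verified (round 1), household_head (round 2), enrolled_program (round 3), renewal_due (round 2). priority_flag never appears in any round.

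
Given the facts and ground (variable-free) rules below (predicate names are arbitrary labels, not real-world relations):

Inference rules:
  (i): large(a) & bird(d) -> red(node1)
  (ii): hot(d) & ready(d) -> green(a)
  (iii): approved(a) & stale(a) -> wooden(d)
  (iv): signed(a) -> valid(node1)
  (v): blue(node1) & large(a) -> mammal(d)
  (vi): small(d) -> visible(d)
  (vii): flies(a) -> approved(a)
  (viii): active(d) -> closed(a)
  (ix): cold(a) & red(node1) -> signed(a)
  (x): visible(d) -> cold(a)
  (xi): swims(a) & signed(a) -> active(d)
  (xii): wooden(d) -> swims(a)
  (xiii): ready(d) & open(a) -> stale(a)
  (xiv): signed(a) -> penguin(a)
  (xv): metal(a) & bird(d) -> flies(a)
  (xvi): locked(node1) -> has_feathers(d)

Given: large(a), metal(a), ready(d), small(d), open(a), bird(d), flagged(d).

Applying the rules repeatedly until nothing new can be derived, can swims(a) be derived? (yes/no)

Round 1 — (i), (vi), (xiii), (xv), derive red(node1), visible(d), stale(a), flies(a).
Round 2 — (vii), (x), derive approved(a), cold(a).
Round 3 — (iii), (ix), derive wooden(d), signed(a).
Round 4 — (iv), (xii), (xiv), derive valid(node1), swims(a), penguin(a).
Round 5 — (xi), derive active(d).
Round 6 — (viii), derive closed(a).
swims(a) appears in round 4, so it is derivable.

yes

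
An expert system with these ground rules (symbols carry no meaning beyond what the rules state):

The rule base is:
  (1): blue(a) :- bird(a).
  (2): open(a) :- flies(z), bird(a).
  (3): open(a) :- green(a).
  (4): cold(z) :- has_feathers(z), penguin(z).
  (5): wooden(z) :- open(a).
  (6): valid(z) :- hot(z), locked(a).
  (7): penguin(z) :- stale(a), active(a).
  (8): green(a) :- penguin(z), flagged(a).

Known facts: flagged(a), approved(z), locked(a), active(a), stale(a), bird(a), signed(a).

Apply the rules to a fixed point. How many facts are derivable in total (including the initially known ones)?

Round 1: (1) [blue(a) :- bird(a).]; (7) [penguin(z) :- stale(a), active(a).]. Adds blue(a), penguin(z).
Round 2: (8) [green(a) :- penguin(z), flagged(a).]. Adds green(a).
Round 3: (3) [open(a) :- green(a).]. Adds open(a).
Round 4: (5) [wooden(z) :- open(a).]. Adds wooden(z).
Closure: {active(a), approved(z), bird(a), blue(a), flagged(a), green(a), locked(a), open(a), penguin(z), signed(a), stale(a), wooden(z)} — 12 facts.

12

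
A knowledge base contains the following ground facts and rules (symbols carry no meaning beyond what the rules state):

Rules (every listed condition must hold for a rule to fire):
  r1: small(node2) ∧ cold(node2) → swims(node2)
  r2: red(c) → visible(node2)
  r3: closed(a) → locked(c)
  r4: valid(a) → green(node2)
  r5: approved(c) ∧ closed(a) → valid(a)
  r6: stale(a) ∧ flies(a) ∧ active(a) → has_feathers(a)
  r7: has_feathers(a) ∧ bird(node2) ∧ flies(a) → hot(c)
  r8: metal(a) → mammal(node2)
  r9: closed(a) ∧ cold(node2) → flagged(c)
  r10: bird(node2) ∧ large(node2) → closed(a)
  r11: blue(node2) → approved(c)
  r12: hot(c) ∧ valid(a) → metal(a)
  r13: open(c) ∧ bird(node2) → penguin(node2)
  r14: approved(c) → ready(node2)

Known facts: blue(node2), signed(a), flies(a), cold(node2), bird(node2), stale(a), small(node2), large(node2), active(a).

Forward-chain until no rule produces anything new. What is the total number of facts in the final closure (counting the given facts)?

Round 1 — r1, r6, r10, r11, derive swims(node2), has_feathers(a), closed(a), approved(c).
Round 2 — r3, r5, r7, r9, r14, derive locked(c), valid(a), hot(c), flagged(c), ready(node2).
Round 3 — r4, r12, derive green(node2), metal(a).
Round 4 — r8, derive mammal(node2).
Closure: {active(a), approved(c), bird(node2), blue(node2), closed(a), cold(node2), flagged(c), flies(a), green(node2), has_feathers(a), hot(c), large(node2), locked(c), mammal(node2), metal(a), ready(node2), signed(a), small(node2), stale(a), swims(node2), valid(a)} — 21 facts.

21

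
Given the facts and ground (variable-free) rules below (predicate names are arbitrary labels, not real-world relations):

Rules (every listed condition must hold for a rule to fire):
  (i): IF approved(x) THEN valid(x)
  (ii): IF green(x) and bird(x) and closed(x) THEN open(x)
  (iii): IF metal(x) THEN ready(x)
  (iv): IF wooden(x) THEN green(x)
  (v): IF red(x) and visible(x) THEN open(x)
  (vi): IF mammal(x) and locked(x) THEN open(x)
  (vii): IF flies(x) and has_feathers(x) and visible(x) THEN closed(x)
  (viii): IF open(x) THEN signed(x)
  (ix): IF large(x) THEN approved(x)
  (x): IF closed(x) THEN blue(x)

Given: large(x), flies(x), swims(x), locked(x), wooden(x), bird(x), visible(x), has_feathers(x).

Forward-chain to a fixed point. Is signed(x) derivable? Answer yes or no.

yes

Round 1 fires (iv), (vii), (ix), giving green(x), closed(x), approved(x).
Round 2 fires (i), (ii), (x), giving valid(x), open(x), blue(x).
Round 3 fires (viii), giving signed(x).
signed(x) appears in round 3, so it is derivable.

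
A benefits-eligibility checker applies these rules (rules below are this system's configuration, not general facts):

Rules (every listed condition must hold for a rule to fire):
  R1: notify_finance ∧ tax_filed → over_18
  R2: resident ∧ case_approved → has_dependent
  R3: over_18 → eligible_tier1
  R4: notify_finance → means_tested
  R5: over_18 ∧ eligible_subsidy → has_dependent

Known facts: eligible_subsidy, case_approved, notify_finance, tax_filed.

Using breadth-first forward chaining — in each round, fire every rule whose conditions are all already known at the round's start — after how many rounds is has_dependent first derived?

2

Round 1: R1 [notify_finance ∧ tax_filed → over_18]; R4 [notify_finance → means_tested]. Adds over_18, means_tested.
Round 2: R3 [over_18 → eligible_tier1]; R5 [over_18 ∧ eligible_subsidy → has_dependent]. Adds eligible_tier1, has_dependent.
has_dependent first appears in round 2.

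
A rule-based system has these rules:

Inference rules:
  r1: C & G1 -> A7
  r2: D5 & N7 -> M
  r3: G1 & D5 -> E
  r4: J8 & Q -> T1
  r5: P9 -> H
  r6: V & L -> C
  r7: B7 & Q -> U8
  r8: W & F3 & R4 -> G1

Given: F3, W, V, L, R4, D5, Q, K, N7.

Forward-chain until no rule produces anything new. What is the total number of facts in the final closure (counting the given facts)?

[1] r2 [D5 & N7 -> M]; r6 [V & L -> C]; r8 [W & F3 & R4 -> G1]. ⇒ new: M, C, G1.
[2] r1 [C & G1 -> A7]; r3 [G1 & D5 -> E]. ⇒ new: A7, E.
Closure: {A7, C, D5, E, F3, G1, K, L, M, N7, Q, R4, V, W} — 14 facts.

14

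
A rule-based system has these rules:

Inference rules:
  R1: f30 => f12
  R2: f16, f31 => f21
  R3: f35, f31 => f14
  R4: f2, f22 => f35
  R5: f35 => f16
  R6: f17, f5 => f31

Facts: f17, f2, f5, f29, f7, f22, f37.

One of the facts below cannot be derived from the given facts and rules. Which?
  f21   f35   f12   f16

f12

Round 1 fires R4, R6, giving f35, f31.
Round 2 fires R3, R5, giving f14, f16.
Round 3 fires R2, giving f21.
Derived: f35 (round 1), f21 (round 3), f16 (round 2). f12 never appears in any round.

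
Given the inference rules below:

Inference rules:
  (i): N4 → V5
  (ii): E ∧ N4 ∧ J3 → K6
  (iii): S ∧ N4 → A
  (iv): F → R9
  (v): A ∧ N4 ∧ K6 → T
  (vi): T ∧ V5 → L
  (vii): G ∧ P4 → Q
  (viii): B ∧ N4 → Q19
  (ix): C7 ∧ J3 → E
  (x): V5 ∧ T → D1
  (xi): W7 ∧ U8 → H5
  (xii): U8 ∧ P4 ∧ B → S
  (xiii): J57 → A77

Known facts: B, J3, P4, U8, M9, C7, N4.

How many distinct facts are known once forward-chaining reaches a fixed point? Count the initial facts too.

16

Round 1: (i) [N4 → V5]; (viii) [B ∧ N4 → Q19]; (ix) [C7 ∧ J3 → E]; (xii) [U8 ∧ P4 ∧ B → S]. New: V5, Q19, E, S.
Round 2: (ii) [E ∧ N4 ∧ J3 → K6]; (iii) [S ∧ N4 → A]. New: K6, A.
Round 3: (v) [A ∧ N4 ∧ K6 → T]. New: T.
Round 4: (vi) [T ∧ V5 → L]; (x) [V5 ∧ T → D1]. New: L, D1.
Closure: {A, B, C7, D1, E, J3, K6, L, M9, N4, P4, Q19, S, T, U8, V5} — 16 facts.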